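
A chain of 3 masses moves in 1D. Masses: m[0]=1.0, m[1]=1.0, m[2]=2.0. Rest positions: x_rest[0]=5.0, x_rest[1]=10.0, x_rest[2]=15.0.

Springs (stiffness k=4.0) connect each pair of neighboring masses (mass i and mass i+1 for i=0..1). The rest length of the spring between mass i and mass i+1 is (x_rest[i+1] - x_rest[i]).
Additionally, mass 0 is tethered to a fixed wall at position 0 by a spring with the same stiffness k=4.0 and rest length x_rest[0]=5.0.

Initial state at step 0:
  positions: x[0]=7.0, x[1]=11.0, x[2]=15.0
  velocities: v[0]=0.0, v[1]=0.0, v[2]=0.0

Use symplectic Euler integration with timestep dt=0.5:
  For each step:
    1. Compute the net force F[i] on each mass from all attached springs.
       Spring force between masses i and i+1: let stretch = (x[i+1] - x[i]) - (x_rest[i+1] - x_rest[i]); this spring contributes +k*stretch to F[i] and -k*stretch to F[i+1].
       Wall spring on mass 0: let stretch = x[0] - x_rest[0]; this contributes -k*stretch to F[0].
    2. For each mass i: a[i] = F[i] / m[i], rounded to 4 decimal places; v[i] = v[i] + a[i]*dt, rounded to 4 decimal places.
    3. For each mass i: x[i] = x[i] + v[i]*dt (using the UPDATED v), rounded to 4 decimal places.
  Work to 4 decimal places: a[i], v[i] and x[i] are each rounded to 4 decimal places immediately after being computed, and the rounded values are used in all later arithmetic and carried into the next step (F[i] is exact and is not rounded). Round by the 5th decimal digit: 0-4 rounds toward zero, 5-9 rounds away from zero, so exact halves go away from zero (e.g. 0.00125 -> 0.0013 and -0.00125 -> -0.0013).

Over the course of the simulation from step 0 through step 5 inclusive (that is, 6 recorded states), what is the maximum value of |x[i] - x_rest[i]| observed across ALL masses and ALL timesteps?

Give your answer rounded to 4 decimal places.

Answer: 2.1250

Derivation:
Step 0: x=[7.0000 11.0000 15.0000] v=[0.0000 0.0000 0.0000]
Step 1: x=[4.0000 11.0000 15.5000] v=[-6.0000 0.0000 1.0000]
Step 2: x=[4.0000 8.5000 16.2500] v=[0.0000 -5.0000 1.5000]
Step 3: x=[4.5000 9.2500 15.6250] v=[1.0000 1.5000 -1.2500]
Step 4: x=[5.2500 11.6250 14.3125] v=[1.5000 4.7500 -2.6250]
Step 5: x=[7.1250 10.3125 14.1563] v=[3.7500 -2.6250 -0.3125]
Max displacement = 2.1250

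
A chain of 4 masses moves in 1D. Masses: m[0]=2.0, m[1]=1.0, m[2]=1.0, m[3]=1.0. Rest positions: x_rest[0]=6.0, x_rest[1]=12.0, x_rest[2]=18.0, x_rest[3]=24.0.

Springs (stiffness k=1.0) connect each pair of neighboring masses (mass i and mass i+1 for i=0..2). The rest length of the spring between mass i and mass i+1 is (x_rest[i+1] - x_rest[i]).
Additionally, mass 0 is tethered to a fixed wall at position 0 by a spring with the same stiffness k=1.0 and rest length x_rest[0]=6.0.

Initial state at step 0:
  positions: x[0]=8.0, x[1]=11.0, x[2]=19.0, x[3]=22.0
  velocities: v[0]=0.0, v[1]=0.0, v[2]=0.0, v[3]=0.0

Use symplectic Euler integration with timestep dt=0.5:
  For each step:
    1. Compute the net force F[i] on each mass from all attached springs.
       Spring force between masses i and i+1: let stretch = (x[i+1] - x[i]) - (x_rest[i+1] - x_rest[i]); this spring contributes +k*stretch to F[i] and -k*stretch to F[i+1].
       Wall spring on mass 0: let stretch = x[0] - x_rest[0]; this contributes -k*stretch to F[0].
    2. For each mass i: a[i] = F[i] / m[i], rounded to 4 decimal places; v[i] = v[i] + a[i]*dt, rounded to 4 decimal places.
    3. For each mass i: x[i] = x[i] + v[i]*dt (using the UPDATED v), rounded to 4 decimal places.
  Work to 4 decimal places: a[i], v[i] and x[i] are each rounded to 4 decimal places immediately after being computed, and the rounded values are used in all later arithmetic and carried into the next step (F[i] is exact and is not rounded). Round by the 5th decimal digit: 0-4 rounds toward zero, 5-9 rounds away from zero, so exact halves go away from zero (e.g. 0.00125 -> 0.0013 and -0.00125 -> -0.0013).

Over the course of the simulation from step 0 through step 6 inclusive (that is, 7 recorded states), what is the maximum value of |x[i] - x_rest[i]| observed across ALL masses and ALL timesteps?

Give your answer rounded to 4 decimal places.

Step 0: x=[8.0000 11.0000 19.0000 22.0000] v=[0.0000 0.0000 0.0000 0.0000]
Step 1: x=[7.3750 12.2500 17.7500 22.7500] v=[-1.2500 2.5000 -2.5000 1.5000]
Step 2: x=[6.4375 13.6563 16.3750 23.7500] v=[-1.8750 2.8125 -2.7500 2.0000]
Step 3: x=[5.5977 13.9376 16.1641 24.4063] v=[-1.6797 0.5625 -0.4219 1.3125]
Step 4: x=[5.1006 12.6905 17.4571 24.5020] v=[-0.9942 -2.4942 2.5860 0.1914]
Step 5: x=[4.9147 10.7376 19.3197 24.3365] v=[-0.3719 -3.9059 3.7252 -0.3311]
Step 6: x=[4.8423 9.4745 20.2910 24.4168] v=[-0.1449 -2.5263 1.9426 0.1605]
Max displacement = 2.5255

Answer: 2.5255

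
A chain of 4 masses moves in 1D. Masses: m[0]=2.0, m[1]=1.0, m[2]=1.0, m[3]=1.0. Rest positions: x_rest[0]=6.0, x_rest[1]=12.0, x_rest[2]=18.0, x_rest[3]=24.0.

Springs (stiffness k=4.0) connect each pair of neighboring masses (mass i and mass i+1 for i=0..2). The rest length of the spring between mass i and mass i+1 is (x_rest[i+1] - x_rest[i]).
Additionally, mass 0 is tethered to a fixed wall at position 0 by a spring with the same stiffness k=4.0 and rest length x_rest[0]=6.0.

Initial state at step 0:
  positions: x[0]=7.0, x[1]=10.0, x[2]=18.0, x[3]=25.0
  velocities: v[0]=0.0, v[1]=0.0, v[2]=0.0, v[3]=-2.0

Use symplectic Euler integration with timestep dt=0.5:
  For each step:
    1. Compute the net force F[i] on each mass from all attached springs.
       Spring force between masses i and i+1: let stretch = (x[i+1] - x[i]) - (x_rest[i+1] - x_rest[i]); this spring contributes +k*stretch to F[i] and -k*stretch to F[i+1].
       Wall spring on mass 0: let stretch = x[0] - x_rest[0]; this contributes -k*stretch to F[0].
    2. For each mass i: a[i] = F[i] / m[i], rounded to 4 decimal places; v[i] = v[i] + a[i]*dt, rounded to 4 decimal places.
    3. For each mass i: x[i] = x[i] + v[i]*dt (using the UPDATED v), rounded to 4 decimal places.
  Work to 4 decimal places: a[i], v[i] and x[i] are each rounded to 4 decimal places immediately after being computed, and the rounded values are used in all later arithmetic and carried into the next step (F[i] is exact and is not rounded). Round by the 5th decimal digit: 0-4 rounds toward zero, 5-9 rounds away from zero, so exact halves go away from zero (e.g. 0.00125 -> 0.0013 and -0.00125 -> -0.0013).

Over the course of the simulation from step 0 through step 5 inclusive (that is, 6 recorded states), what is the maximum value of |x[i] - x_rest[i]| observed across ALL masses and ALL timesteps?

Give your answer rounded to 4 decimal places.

Step 0: x=[7.0000 10.0000 18.0000 25.0000] v=[0.0000 0.0000 0.0000 -2.0000]
Step 1: x=[5.0000 15.0000 17.0000 23.0000] v=[-4.0000 10.0000 -2.0000 -4.0000]
Step 2: x=[5.5000 12.0000 20.0000 21.0000] v=[1.0000 -6.0000 6.0000 -4.0000]
Step 3: x=[6.5000 10.5000 16.0000 24.0000] v=[2.0000 -3.0000 -8.0000 6.0000]
Step 4: x=[6.2500 10.5000 14.5000 25.0000] v=[-0.5000 0.0000 -3.0000 2.0000]
Step 5: x=[5.0000 10.2500 19.5000 21.5000] v=[-2.5000 -0.5000 10.0000 -7.0000]
Max displacement = 3.5000

Answer: 3.5000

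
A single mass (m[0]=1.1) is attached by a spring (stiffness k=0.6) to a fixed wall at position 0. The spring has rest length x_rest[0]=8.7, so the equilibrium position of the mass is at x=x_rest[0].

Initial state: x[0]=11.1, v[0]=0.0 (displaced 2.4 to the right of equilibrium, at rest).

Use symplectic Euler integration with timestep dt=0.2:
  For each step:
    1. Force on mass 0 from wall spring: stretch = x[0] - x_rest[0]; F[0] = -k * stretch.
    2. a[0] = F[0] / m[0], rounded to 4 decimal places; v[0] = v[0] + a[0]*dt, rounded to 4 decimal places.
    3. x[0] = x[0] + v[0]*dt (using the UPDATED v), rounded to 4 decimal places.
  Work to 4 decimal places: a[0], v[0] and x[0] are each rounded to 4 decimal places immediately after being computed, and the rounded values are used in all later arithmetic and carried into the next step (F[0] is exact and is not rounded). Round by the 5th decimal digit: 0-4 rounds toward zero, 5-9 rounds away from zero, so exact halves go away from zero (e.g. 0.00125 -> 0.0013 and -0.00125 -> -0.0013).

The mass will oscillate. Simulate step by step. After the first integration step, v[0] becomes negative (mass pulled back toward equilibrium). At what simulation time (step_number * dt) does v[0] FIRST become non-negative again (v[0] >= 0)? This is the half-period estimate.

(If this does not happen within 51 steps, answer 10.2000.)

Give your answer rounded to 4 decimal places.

Answer: 4.4000

Derivation:
Step 0: x=[11.1000] v=[0.0000]
Step 1: x=[11.0476] v=[-0.2618]
Step 2: x=[10.9440] v=[-0.5179]
Step 3: x=[10.7915] v=[-0.7627]
Step 4: x=[10.5933] v=[-0.9909]
Step 5: x=[10.3538] v=[-1.1974]
Step 6: x=[10.0782] v=[-1.3778]
Step 7: x=[9.7726] v=[-1.5281]
Step 8: x=[9.4436] v=[-1.6451]
Step 9: x=[9.0984] v=[-1.7262]
Step 10: x=[8.7445] v=[-1.7697]
Step 11: x=[8.3896] v=[-1.7746]
Step 12: x=[8.0415] v=[-1.7407]
Step 13: x=[7.7077] v=[-1.6689]
Step 14: x=[7.3956] v=[-1.5606]
Step 15: x=[7.1119] v=[-1.4183]
Step 16: x=[6.8629] v=[-1.2451]
Step 17: x=[6.6540] v=[-1.0447]
Step 18: x=[6.4897] v=[-0.8215]
Step 19: x=[6.3736] v=[-0.5804]
Step 20: x=[6.3083] v=[-0.3266]
Step 21: x=[6.2952] v=[-0.0657]
Step 22: x=[6.3345] v=[0.1966]
First v>=0 after going negative at step 22, time=4.4000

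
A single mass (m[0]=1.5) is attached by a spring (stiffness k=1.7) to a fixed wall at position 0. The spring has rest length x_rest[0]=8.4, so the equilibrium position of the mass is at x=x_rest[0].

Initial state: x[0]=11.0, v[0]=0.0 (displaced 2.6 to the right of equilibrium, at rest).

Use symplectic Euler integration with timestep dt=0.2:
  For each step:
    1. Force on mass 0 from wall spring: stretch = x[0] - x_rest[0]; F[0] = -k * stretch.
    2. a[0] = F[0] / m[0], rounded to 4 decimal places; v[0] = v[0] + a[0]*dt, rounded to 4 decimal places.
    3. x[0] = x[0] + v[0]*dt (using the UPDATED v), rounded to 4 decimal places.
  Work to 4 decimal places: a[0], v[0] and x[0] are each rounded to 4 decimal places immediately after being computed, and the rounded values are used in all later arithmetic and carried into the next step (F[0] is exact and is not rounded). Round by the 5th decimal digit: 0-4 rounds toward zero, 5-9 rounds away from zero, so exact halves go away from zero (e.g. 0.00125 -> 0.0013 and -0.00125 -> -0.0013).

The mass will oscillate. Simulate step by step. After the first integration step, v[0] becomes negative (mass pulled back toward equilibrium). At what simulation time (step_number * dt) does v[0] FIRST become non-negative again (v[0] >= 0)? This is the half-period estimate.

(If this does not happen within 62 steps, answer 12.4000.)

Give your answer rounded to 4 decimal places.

Step 0: x=[11.0000] v=[0.0000]
Step 1: x=[10.8821] v=[-0.5893]
Step 2: x=[10.6517] v=[-1.1519]
Step 3: x=[10.3192] v=[-1.6623]
Step 4: x=[9.8997] v=[-2.0973]
Step 5: x=[9.4123] v=[-2.4372]
Step 6: x=[8.8790] v=[-2.6667]
Step 7: x=[8.3239] v=[-2.7753]
Step 8: x=[7.7723] v=[-2.7581]
Step 9: x=[7.2491] v=[-2.6158]
Step 10: x=[6.7781] v=[-2.3549]
Step 11: x=[6.3806] v=[-1.9873]
Step 12: x=[6.0747] v=[-1.5296]
Step 13: x=[5.8742] v=[-1.0025]
Step 14: x=[5.7882] v=[-0.4300]
Step 15: x=[5.8206] v=[0.1620]
First v>=0 after going negative at step 15, time=3.0000

Answer: 3.0000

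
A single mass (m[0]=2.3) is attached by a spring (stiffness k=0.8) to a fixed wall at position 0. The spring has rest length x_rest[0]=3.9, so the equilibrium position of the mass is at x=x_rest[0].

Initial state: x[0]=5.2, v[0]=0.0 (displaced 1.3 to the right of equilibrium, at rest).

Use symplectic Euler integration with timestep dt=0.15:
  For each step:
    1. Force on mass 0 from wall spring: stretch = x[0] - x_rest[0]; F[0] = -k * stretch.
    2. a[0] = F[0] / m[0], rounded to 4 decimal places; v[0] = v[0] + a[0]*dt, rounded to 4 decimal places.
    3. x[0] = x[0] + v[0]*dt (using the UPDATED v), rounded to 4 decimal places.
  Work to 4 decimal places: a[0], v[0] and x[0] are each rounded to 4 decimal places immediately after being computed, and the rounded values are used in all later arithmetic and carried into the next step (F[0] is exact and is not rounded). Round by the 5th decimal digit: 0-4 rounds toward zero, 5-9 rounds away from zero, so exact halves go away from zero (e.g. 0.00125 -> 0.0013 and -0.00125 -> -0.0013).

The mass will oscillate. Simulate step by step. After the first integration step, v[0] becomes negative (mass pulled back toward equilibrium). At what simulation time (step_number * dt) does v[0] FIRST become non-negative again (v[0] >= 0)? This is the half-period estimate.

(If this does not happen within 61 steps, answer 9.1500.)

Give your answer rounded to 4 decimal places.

Answer: 5.4000

Derivation:
Step 0: x=[5.2000] v=[0.0000]
Step 1: x=[5.1898] v=[-0.0678]
Step 2: x=[5.1695] v=[-0.1351]
Step 3: x=[5.1393] v=[-0.2013]
Step 4: x=[5.0994] v=[-0.2660]
Step 5: x=[5.0501] v=[-0.3286]
Step 6: x=[4.9918] v=[-0.3886]
Step 7: x=[4.9250] v=[-0.4456]
Step 8: x=[4.8501] v=[-0.4991]
Step 9: x=[4.7678] v=[-0.5487]
Step 10: x=[4.6787] v=[-0.5940]
Step 11: x=[4.5835] v=[-0.6346]
Step 12: x=[4.4830] v=[-0.6703]
Step 13: x=[4.3779] v=[-0.7007]
Step 14: x=[4.2691] v=[-0.7256]
Step 15: x=[4.1574] v=[-0.7449]
Step 16: x=[4.0437] v=[-0.7583]
Step 17: x=[3.9288] v=[-0.7658]
Step 18: x=[3.8137] v=[-0.7673]
Step 19: x=[3.6993] v=[-0.7628]
Step 20: x=[3.5865] v=[-0.7523]
Step 21: x=[3.4761] v=[-0.7360]
Step 22: x=[3.3690] v=[-0.7139]
Step 23: x=[3.2661] v=[-0.6862]
Step 24: x=[3.1681] v=[-0.6531]
Step 25: x=[3.0759] v=[-0.6149]
Step 26: x=[2.9901] v=[-0.5719]
Step 27: x=[2.9114] v=[-0.5244]
Step 28: x=[2.8405] v=[-0.4728]
Step 29: x=[2.7779] v=[-0.4175]
Step 30: x=[2.7241] v=[-0.3590]
Step 31: x=[2.6794] v=[-0.2977]
Step 32: x=[2.6443] v=[-0.2340]
Step 33: x=[2.6190] v=[-0.1685]
Step 34: x=[2.6037] v=[-0.1017]
Step 35: x=[2.5986] v=[-0.0341]
Step 36: x=[2.6037] v=[0.0338]
First v>=0 after going negative at step 36, time=5.4000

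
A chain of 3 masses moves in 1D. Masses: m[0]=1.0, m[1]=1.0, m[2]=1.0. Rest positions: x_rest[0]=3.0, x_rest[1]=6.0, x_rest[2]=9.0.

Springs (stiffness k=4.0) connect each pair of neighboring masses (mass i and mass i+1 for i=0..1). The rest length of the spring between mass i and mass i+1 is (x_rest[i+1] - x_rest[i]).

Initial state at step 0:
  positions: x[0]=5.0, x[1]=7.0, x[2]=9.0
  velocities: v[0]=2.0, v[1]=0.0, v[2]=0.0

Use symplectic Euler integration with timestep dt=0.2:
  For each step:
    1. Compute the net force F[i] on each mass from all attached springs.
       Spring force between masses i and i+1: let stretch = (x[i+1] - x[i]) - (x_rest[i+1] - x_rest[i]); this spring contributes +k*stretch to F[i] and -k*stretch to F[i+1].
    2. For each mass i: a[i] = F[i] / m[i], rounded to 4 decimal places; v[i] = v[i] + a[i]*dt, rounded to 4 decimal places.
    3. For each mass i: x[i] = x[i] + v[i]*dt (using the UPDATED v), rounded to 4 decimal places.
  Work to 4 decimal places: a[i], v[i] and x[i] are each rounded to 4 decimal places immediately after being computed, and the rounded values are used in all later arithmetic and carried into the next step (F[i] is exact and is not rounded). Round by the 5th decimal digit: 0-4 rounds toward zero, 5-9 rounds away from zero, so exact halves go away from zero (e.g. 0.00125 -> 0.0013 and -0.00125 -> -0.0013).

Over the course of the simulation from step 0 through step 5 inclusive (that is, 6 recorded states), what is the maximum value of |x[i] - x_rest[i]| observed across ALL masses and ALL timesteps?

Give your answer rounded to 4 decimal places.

Step 0: x=[5.0000 7.0000 9.0000] v=[2.0000 0.0000 0.0000]
Step 1: x=[5.2400 7.0000 9.1600] v=[1.2000 0.0000 0.8000]
Step 2: x=[5.2816 7.0640 9.4544] v=[0.2080 0.3200 1.4720]
Step 3: x=[5.1284 7.2253 9.8463] v=[-0.7661 0.8064 1.9597]
Step 4: x=[4.8307 7.4704 10.2989] v=[-1.4886 1.2257 2.2629]
Step 5: x=[4.4753 7.7457 10.7789] v=[-1.7768 1.3767 2.4001]
Max displacement = 2.2816

Answer: 2.2816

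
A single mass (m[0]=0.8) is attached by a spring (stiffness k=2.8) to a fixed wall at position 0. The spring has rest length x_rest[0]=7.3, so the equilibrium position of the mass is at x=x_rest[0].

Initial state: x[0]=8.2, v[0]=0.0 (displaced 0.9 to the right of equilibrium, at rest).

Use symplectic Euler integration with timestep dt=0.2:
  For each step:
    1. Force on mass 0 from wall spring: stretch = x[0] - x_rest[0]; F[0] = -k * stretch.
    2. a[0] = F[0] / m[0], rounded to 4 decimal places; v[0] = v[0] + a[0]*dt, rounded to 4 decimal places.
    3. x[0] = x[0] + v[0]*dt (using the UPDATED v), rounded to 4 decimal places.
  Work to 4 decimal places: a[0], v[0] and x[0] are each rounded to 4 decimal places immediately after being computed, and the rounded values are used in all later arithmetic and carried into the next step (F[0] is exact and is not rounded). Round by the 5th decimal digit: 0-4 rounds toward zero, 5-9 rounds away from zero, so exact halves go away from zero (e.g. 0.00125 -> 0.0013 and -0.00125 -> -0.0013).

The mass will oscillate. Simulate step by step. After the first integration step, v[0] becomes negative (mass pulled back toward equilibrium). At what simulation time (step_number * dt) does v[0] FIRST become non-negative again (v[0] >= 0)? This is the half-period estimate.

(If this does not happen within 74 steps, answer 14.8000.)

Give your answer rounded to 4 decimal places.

Answer: 1.8000

Derivation:
Step 0: x=[8.2000] v=[0.0000]
Step 1: x=[8.0740] v=[-0.6300]
Step 2: x=[7.8396] v=[-1.1718]
Step 3: x=[7.5297] v=[-1.5495]
Step 4: x=[7.1876] v=[-1.7103]
Step 5: x=[6.8613] v=[-1.6316]
Step 6: x=[6.5964] v=[-1.3245]
Step 7: x=[6.4300] v=[-0.8320]
Step 8: x=[6.3854] v=[-0.2230]
Step 9: x=[6.4688] v=[0.4172]
First v>=0 after going negative at step 9, time=1.8000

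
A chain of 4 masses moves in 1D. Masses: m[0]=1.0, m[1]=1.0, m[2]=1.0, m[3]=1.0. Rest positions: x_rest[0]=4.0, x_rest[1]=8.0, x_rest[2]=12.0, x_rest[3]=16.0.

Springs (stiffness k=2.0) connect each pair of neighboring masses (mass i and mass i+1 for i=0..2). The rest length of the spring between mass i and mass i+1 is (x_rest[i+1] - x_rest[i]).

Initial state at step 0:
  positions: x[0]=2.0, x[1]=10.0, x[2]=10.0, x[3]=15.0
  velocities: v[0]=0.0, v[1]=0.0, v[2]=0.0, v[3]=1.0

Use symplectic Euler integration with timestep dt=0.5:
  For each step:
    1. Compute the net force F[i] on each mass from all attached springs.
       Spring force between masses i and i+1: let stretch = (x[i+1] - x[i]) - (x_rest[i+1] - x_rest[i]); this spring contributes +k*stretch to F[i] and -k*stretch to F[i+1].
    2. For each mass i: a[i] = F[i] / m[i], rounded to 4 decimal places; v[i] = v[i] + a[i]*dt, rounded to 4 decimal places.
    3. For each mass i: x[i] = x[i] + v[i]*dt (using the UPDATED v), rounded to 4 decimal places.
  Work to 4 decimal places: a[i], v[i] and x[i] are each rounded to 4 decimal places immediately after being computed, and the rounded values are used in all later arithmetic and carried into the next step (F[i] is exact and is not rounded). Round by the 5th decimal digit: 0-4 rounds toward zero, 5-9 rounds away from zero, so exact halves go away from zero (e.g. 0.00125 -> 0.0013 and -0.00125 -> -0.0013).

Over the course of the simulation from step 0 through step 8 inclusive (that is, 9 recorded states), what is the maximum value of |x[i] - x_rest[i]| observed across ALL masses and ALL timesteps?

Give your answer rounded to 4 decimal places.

Answer: 3.7500

Derivation:
Step 0: x=[2.0000 10.0000 10.0000 15.0000] v=[0.0000 0.0000 0.0000 1.0000]
Step 1: x=[4.0000 6.0000 12.5000 15.0000] v=[4.0000 -8.0000 5.0000 0.0000]
Step 2: x=[5.0000 4.2500 13.0000 15.7500] v=[2.0000 -3.5000 1.0000 1.5000]
Step 3: x=[3.6250 7.2500 10.5000 17.1250] v=[-2.7500 6.0000 -5.0000 2.7500]
Step 4: x=[2.0625 10.0625 9.6875 17.1875] v=[-3.1250 5.6250 -1.6250 0.1250]
Step 5: x=[2.5000 8.6875 12.8125 15.5000] v=[0.8750 -2.7500 6.2500 -3.3750]
Step 6: x=[4.0313 6.2813 15.2188 14.4688] v=[3.0625 -4.8125 4.8125 -2.0625]
Step 7: x=[4.6876 7.2188 12.7813 15.8126] v=[1.3125 1.8750 -4.8750 2.6875]
Step 8: x=[4.6095 9.6720 9.0782 17.6407] v=[-0.1563 4.9063 -7.4062 3.6562]
Max displacement = 3.7500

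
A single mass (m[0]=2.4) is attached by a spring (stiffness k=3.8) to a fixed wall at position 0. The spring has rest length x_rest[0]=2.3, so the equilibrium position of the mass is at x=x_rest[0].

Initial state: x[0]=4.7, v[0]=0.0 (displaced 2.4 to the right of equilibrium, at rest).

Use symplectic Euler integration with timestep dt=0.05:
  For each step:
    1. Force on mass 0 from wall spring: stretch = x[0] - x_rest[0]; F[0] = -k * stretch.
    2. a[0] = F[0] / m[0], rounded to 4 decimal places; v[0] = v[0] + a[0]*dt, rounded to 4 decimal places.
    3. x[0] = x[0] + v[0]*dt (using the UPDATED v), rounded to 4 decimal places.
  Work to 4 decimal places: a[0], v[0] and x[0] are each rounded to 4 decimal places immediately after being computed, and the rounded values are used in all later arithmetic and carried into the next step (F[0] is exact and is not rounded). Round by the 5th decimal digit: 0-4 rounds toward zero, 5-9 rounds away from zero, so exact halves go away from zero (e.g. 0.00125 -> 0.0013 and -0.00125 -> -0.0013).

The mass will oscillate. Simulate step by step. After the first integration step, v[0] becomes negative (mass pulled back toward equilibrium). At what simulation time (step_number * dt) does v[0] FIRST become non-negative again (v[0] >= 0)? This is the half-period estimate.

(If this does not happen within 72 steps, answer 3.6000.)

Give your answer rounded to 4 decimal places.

Answer: 2.5000

Derivation:
Step 0: x=[4.7000] v=[0.0000]
Step 1: x=[4.6905] v=[-0.1900]
Step 2: x=[4.6715] v=[-0.3793]
Step 3: x=[4.6432] v=[-0.5670]
Step 4: x=[4.6056] v=[-0.7525]
Step 5: x=[4.5589] v=[-0.9350]
Step 6: x=[4.5032] v=[-1.1138]
Step 7: x=[4.4388] v=[-1.2882]
Step 8: x=[4.3659] v=[-1.4575]
Step 9: x=[4.2848] v=[-1.6211]
Step 10: x=[4.1959] v=[-1.7782]
Step 11: x=[4.0995] v=[-1.9283]
Step 12: x=[3.9960] v=[-2.0708]
Step 13: x=[3.8857] v=[-2.2051]
Step 14: x=[3.7692] v=[-2.3306]
Step 15: x=[3.6469] v=[-2.4469]
Step 16: x=[3.5192] v=[-2.5535]
Step 17: x=[3.3867] v=[-2.6500]
Step 18: x=[3.2499] v=[-2.7360]
Step 19: x=[3.1093] v=[-2.8112]
Step 20: x=[2.9655] v=[-2.8753]
Step 21: x=[2.8191] v=[-2.9280]
Step 22: x=[2.6706] v=[-2.9691]
Step 23: x=[2.5207] v=[-2.9984]
Step 24: x=[2.3699] v=[-3.0159]
Step 25: x=[2.2188] v=[-3.0214]
Step 26: x=[2.0681] v=[-3.0150]
Step 27: x=[1.9183] v=[-2.9966]
Step 28: x=[1.7700] v=[-2.9664]
Step 29: x=[1.6238] v=[-2.9244]
Step 30: x=[1.4803] v=[-2.8709]
Step 31: x=[1.3400] v=[-2.8060]
Step 32: x=[1.2035] v=[-2.7300]
Step 33: x=[1.0713] v=[-2.6432]
Step 34: x=[0.9440] v=[-2.5459]
Step 35: x=[0.8221] v=[-2.4386]
Step 36: x=[0.7060] v=[-2.3216]
Step 37: x=[0.5962] v=[-2.1954]
Step 38: x=[0.4932] v=[-2.0605]
Step 39: x=[0.3973] v=[-1.9175]
Step 40: x=[0.3090] v=[-1.7669]
Step 41: x=[0.2285] v=[-1.6093]
Step 42: x=[0.1562] v=[-1.4453]
Step 43: x=[0.0924] v=[-1.2756]
Step 44: x=[0.0374] v=[-1.1008]
Step 45: x=[-0.0087] v=[-0.9217]
Step 46: x=[-0.0456] v=[-0.7389]
Step 47: x=[-0.0733] v=[-0.5532]
Step 48: x=[-0.0916] v=[-0.3653]
Step 49: x=[-0.1004] v=[-0.1760]
Step 50: x=[-0.0997] v=[0.0140]
First v>=0 after going negative at step 50, time=2.5000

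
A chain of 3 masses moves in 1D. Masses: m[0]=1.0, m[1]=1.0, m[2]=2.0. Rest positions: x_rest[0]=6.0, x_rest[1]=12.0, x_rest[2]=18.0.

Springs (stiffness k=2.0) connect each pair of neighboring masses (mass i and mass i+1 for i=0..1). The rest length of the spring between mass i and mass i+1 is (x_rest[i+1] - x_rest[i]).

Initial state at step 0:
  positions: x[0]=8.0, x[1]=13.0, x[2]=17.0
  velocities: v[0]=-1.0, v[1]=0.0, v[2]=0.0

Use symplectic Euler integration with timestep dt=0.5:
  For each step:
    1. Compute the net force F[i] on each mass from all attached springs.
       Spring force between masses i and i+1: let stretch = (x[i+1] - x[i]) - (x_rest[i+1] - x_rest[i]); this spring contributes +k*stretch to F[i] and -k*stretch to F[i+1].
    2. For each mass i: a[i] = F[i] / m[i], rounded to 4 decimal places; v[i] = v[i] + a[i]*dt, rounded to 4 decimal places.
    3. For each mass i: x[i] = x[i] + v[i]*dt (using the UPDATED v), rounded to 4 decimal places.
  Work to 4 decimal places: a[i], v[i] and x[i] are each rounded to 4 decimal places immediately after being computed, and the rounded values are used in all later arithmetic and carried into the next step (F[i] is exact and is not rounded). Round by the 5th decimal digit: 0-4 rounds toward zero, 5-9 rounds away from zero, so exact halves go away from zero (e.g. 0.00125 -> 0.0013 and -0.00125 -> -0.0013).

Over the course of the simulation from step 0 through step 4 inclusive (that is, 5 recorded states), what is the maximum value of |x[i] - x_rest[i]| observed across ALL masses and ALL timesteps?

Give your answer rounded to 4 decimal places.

Answer: 2.3750

Derivation:
Step 0: x=[8.0000 13.0000 17.0000] v=[-1.0000 0.0000 0.0000]
Step 1: x=[7.0000 12.5000 17.5000] v=[-2.0000 -1.0000 1.0000]
Step 2: x=[5.7500 11.7500 18.2500] v=[-2.5000 -1.5000 1.5000]
Step 3: x=[4.5000 11.2500 18.8750] v=[-2.5000 -1.0000 1.2500]
Step 4: x=[3.6250 11.1875 19.0938] v=[-1.7500 -0.1250 0.4375]
Max displacement = 2.3750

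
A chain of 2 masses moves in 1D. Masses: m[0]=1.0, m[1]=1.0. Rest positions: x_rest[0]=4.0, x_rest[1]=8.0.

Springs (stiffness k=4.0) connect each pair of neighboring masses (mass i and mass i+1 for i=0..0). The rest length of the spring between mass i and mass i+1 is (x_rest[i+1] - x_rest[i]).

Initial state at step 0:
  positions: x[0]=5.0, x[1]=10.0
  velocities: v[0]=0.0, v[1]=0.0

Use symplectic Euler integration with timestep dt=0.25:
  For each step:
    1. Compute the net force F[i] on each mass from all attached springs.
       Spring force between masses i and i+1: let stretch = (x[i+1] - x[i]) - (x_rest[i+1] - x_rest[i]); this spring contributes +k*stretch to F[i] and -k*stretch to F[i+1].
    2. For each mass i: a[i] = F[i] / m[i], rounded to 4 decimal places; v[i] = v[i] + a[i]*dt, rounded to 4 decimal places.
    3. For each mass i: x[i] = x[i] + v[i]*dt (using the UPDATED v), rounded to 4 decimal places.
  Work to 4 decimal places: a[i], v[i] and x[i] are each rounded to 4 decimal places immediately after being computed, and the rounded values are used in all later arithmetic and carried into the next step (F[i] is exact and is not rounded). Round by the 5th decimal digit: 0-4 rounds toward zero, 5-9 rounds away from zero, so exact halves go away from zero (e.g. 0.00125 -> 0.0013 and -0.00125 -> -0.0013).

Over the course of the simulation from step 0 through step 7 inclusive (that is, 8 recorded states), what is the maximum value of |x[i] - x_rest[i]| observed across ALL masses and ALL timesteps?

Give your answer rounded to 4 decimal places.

Step 0: x=[5.0000 10.0000] v=[0.0000 0.0000]
Step 1: x=[5.2500 9.7500] v=[1.0000 -1.0000]
Step 2: x=[5.6250 9.3750] v=[1.5000 -1.5000]
Step 3: x=[5.9375 9.0625] v=[1.2500 -1.2500]
Step 4: x=[6.0313 8.9688] v=[0.3750 -0.3750]
Step 5: x=[5.8594 9.1407] v=[-0.6875 0.6875]
Step 6: x=[5.5079 9.4923] v=[-1.4062 1.4062]
Step 7: x=[5.1525 9.8478] v=[-1.4218 1.4218]
Max displacement = 2.0313

Answer: 2.0313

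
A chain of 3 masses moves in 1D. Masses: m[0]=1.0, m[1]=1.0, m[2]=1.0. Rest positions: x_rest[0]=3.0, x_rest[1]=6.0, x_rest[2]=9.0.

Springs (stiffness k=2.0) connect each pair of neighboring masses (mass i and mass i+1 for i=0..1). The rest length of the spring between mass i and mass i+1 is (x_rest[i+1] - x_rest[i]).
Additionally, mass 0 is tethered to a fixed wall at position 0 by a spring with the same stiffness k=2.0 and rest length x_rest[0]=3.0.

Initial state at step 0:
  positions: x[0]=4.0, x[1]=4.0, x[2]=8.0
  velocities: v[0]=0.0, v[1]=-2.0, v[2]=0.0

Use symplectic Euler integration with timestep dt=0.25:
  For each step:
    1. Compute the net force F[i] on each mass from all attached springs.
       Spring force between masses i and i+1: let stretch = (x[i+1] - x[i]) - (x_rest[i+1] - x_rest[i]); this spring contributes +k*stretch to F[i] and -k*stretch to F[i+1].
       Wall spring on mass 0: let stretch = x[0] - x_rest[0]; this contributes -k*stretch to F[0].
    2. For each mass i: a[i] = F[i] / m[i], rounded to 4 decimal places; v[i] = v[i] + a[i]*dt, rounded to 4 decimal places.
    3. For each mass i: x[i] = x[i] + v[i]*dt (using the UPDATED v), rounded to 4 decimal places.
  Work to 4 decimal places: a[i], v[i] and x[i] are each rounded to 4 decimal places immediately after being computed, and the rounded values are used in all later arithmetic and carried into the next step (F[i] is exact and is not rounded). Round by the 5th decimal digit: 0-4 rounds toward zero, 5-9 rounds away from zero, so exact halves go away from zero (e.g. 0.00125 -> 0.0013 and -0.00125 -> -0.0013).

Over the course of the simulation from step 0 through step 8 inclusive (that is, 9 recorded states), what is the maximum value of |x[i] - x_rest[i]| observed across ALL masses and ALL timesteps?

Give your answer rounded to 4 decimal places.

Answer: 2.4127

Derivation:
Step 0: x=[4.0000 4.0000 8.0000] v=[0.0000 -2.0000 0.0000]
Step 1: x=[3.5000 4.0000 7.8750] v=[-2.0000 0.0000 -0.5000]
Step 2: x=[2.6250 4.4219 7.6406] v=[-3.5000 1.6875 -0.9375]
Step 3: x=[1.6465 5.0215 7.3789] v=[-3.9141 2.3984 -1.0469]
Step 4: x=[0.8840 5.4939 7.1975] v=[-3.0499 1.8896 -0.7256]
Step 5: x=[0.5873 5.6030 7.1782] v=[-1.1870 0.4365 -0.0774]
Step 6: x=[0.8441 5.2821 7.3370] v=[1.0272 -1.2838 0.6350]
Step 7: x=[1.5502 4.6633 7.6139] v=[2.8242 -2.4754 1.1076]
Step 8: x=[2.4516 4.0241 7.8970] v=[3.6057 -2.5567 1.1323]
Max displacement = 2.4127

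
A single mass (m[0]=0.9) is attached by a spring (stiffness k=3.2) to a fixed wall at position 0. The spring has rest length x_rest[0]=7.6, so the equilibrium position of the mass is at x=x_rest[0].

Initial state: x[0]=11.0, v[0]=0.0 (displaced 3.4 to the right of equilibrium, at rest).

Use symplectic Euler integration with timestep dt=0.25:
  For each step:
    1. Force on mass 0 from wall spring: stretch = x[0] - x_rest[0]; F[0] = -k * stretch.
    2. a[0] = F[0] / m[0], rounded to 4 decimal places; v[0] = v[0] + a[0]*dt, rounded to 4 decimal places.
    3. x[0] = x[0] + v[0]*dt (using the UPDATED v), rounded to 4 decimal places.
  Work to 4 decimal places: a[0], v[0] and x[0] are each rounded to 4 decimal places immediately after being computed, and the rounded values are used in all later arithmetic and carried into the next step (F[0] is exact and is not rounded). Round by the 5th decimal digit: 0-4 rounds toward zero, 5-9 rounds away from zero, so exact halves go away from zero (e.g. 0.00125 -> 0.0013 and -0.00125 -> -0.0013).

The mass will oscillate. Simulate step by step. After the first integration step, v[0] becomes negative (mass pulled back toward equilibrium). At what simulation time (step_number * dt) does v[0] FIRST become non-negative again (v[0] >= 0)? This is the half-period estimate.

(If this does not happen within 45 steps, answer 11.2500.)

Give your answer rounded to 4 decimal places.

Answer: 1.7500

Derivation:
Step 0: x=[11.0000] v=[0.0000]
Step 1: x=[10.2445] v=[-3.0222]
Step 2: x=[8.9013] v=[-5.3729]
Step 3: x=[7.2689] v=[-6.5296]
Step 4: x=[5.7101] v=[-6.2353]
Step 5: x=[4.5713] v=[-4.5554]
Step 6: x=[4.1055] v=[-1.8632]
Step 7: x=[4.4163] v=[1.2430]
First v>=0 after going negative at step 7, time=1.7500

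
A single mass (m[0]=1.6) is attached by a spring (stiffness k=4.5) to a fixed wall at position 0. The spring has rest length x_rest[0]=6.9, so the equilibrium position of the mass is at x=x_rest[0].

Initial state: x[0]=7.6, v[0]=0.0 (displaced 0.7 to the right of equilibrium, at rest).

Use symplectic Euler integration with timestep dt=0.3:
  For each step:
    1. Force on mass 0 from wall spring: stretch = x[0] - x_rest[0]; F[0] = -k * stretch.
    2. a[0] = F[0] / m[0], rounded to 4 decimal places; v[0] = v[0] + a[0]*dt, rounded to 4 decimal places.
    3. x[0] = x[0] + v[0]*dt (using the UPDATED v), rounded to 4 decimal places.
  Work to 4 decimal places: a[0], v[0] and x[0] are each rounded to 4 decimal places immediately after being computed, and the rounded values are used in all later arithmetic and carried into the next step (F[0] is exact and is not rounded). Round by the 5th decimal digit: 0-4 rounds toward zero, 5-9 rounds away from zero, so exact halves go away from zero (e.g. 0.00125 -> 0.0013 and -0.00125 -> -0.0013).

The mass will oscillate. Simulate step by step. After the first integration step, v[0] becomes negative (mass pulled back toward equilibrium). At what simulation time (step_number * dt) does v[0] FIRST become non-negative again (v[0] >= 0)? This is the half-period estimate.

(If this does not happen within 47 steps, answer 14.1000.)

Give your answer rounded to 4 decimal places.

Step 0: x=[7.6000] v=[0.0000]
Step 1: x=[7.4228] v=[-0.5906]
Step 2: x=[7.1133] v=[-1.0317]
Step 3: x=[6.7498] v=[-1.2117]
Step 4: x=[6.4243] v=[-1.0850]
Step 5: x=[6.2192] v=[-0.6836]
Step 6: x=[6.1864] v=[-0.1092]
Step 7: x=[6.3343] v=[0.4929]
First v>=0 after going negative at step 7, time=2.1000

Answer: 2.1000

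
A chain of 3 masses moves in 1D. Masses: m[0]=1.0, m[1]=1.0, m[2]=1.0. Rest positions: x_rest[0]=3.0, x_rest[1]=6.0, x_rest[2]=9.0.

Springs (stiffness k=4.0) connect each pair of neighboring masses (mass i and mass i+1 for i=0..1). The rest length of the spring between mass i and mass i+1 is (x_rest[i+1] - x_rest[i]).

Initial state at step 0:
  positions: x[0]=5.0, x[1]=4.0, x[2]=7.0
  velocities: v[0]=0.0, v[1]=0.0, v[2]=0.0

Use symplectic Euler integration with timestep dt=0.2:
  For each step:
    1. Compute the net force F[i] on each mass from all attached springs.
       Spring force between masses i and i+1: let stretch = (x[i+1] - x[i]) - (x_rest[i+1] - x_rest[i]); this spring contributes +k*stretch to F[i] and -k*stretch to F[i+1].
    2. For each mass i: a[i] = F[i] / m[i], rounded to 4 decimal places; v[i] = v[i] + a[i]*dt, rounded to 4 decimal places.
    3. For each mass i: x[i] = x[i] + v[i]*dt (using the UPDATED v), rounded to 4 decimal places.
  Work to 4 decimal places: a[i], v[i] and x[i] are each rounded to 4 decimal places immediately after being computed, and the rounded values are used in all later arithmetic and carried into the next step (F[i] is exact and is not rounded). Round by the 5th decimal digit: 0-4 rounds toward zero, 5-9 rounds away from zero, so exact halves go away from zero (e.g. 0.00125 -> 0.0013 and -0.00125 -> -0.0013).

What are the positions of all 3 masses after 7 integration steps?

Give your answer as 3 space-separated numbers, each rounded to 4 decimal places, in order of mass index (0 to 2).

Answer: 0.7047 4.5382 10.7573

Derivation:
Step 0: x=[5.0000 4.0000 7.0000] v=[0.0000 0.0000 0.0000]
Step 1: x=[4.3600 4.6400 7.0000] v=[-3.2000 3.2000 0.0000]
Step 2: x=[3.2848 5.6128 7.1024] v=[-5.3760 4.8640 0.5120]
Step 3: x=[2.1021 6.4515 7.4465] v=[-5.9136 4.1933 1.7203]
Step 4: x=[1.1353 6.7535 8.1114] v=[-4.8341 1.5098 3.3243]
Step 5: x=[0.5874 6.3738 9.0390] v=[-2.7395 -1.8984 4.6380]
Step 6: x=[0.4853 5.4947 10.0202] v=[-0.5104 -4.3954 4.9058]
Step 7: x=[0.7047 4.5382 10.7573] v=[1.0971 -4.7825 3.6854]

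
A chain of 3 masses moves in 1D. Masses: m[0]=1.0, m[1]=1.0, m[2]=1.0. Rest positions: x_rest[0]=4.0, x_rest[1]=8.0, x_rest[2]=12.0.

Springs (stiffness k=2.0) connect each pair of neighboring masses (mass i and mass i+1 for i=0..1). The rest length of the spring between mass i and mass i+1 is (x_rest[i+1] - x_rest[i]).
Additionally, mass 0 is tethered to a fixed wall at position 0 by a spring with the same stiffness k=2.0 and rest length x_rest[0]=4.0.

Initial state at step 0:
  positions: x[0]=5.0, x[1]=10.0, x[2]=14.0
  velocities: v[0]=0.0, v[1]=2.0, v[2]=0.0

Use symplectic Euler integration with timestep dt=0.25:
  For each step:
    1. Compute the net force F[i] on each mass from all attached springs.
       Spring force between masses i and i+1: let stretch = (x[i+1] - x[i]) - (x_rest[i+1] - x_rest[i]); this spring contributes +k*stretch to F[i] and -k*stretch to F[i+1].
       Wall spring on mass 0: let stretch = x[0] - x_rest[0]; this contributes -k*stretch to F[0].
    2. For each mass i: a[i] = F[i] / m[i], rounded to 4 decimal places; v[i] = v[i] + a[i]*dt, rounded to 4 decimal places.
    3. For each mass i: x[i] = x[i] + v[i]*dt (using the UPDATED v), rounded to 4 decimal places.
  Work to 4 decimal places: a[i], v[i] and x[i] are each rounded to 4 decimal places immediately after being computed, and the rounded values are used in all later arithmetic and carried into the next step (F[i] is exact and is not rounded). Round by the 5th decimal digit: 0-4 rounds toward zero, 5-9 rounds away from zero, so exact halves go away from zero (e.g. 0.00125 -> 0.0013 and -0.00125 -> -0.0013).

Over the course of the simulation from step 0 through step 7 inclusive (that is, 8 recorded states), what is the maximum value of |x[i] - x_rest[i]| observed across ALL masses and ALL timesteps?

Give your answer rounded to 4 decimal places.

Answer: 2.5313

Derivation:
Step 0: x=[5.0000 10.0000 14.0000] v=[0.0000 2.0000 0.0000]
Step 1: x=[5.0000 10.3750 14.0000] v=[0.0000 1.5000 0.0000]
Step 2: x=[5.0469 10.5313 14.0469] v=[0.1875 0.6250 0.1875]
Step 3: x=[5.1485 10.4415 14.1543] v=[0.4063 -0.3594 0.4297]
Step 4: x=[5.2682 10.1541 14.2976] v=[0.4786 -1.1495 0.5733]
Step 5: x=[5.3401 9.7739 14.4230] v=[0.2875 -1.5207 0.5016]
Step 6: x=[5.2987 9.4206 14.4673] v=[-0.1657 -1.4131 0.1771]
Step 7: x=[5.1102 9.1829 14.3807] v=[-0.7541 -0.9507 -0.3463]
Max displacement = 2.5313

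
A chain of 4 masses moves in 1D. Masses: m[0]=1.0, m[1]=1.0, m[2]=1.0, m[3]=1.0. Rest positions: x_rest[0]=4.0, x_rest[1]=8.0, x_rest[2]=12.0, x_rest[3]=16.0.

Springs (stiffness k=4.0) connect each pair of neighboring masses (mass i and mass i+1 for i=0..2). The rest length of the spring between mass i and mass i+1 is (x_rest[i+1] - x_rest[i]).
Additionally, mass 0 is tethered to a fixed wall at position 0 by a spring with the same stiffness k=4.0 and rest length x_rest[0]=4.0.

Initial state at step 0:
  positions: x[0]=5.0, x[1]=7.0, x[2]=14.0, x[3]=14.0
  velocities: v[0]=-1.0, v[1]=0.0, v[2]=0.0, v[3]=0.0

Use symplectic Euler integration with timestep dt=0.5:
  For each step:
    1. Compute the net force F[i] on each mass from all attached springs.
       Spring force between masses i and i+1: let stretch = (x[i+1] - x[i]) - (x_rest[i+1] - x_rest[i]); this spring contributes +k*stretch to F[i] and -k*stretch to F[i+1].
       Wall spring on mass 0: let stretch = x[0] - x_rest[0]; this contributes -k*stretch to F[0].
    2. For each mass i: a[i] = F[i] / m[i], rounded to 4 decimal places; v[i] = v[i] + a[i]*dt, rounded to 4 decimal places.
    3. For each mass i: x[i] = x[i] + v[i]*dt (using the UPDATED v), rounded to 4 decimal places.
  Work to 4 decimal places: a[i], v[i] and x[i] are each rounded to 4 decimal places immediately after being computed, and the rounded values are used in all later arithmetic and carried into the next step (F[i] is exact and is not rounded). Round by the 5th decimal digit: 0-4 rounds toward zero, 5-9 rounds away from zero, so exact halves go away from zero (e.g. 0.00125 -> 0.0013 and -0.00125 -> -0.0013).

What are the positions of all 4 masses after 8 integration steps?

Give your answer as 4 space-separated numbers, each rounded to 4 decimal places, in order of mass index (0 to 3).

Step 0: x=[5.0000 7.0000 14.0000 14.0000] v=[-1.0000 0.0000 0.0000 0.0000]
Step 1: x=[1.5000 12.0000 7.0000 18.0000] v=[-7.0000 10.0000 -14.0000 8.0000]
Step 2: x=[7.0000 1.5000 16.0000 15.0000] v=[11.0000 -21.0000 18.0000 -6.0000]
Step 3: x=[0.0000 11.0000 9.5000 17.0000] v=[-14.0000 19.0000 -13.0000 4.0000]
Step 4: x=[4.0000 8.0000 12.0000 15.5000] v=[8.0000 -6.0000 5.0000 -3.0000]
Step 5: x=[8.0000 5.0000 14.0000 14.5000] v=[8.0000 -6.0000 4.0000 -2.0000]
Step 6: x=[1.0000 14.0000 7.5000 17.0000] v=[-14.0000 18.0000 -13.0000 5.0000]
Step 7: x=[6.0000 3.5000 17.0000 14.0000] v=[10.0000 -21.0000 19.0000 -6.0000]
Step 8: x=[2.5000 9.0000 10.0000 18.0000] v=[-7.0000 11.0000 -14.0000 8.0000]

Answer: 2.5000 9.0000 10.0000 18.0000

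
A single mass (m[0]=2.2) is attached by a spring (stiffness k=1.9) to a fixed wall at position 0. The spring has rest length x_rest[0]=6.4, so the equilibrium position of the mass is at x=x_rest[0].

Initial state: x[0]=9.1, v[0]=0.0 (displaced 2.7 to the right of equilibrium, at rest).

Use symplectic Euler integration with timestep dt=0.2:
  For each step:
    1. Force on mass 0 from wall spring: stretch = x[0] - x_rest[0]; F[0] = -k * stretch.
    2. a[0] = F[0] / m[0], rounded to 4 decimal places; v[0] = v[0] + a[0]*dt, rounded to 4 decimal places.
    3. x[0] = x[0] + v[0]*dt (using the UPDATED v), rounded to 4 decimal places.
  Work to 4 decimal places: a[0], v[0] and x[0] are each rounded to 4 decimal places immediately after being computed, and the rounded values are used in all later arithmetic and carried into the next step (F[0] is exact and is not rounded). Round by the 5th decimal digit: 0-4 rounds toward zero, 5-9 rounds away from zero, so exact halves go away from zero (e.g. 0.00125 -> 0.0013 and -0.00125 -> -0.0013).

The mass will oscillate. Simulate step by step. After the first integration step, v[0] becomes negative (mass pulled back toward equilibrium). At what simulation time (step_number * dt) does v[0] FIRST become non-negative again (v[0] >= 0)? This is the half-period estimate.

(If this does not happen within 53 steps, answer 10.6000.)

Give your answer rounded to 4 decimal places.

Step 0: x=[9.1000] v=[0.0000]
Step 1: x=[9.0067] v=[-0.4664]
Step 2: x=[8.8234] v=[-0.9166]
Step 3: x=[8.5564] v=[-1.3352]
Step 4: x=[8.2149] v=[-1.7077]
Step 5: x=[7.8107] v=[-2.0212]
Step 6: x=[7.3577] v=[-2.2649]
Step 7: x=[6.8716] v=[-2.4303]
Step 8: x=[6.3692] v=[-2.5118]
Step 9: x=[5.8679] v=[-2.5065]
Step 10: x=[5.3850] v=[-2.4146]
Step 11: x=[4.9371] v=[-2.2393]
Step 12: x=[4.5398] v=[-1.9866]
Step 13: x=[4.2067] v=[-1.6653]
Step 14: x=[3.9494] v=[-1.2865]
Step 15: x=[3.7768] v=[-0.8632]
Step 16: x=[3.6948] v=[-0.4101]
Step 17: x=[3.7062] v=[0.0572]
First v>=0 after going negative at step 17, time=3.4000

Answer: 3.4000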